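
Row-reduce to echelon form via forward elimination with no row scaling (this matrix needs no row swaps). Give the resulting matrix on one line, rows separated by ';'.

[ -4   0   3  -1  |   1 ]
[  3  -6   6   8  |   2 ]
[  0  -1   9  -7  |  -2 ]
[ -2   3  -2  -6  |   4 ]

Forward elimination:
R2 <- R2 - (-3/4)*R1:  [    0    -6  33/4  29/4  11/4 ]
R4 <- R4 - (1/2)*R1:  [     0      3   -7/2  -11/2    7/2 ]
R3 <- R3 - (1/6)*R2:  [       0        0     61/8  -197/24   -59/24 ]
R4 <- R4 - (-1/2)*R2:  [     0      0    5/8  -15/8   39/8 ]
R4 <- R4 - (5/61)*R3:  [        0         0         0  -220/183   929/183 ]
Row echelon form:
[ -4   0     3        -1  |        1 ]
[  0  -6  33/4      29/4  |     11/4 ]
[  0   0  61/8   -197/24  |   -59/24 ]
[  0   0     0  -220/183  |  929/183 ]

REF = [-4 0 3 -1 1; 0 -6 33/4 29/4 11/4; 0 0 61/8 -197/24 -59/24; 0 0 0 -220/183 929/183]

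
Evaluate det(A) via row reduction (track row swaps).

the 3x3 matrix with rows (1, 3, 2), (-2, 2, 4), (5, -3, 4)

det(A) = 96

Forward elimination:
R2 <- R2 - (-2)*R1:  [ 0  8  8 ]
R3 <- R3 - (5)*R1:  [   0  -18   -6 ]
R3 <- R3 - (-9/4)*R2:  [  0   0  12 ]
Upper-triangular form:
[ 1  3   2 ]
[ 0  8   8 ]
[ 0  0  12 ]
det(A) = (-1)^0 * (1) * (8) * (12) = 96  (0 row swaps -> sign +1)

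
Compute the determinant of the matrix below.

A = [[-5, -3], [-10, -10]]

det(A) = 20

Forward elimination:
R2 <- R2 - (2)*R1:  [  0  -4 ]
Upper-triangular form:
[ -5  -3 ]
[  0  -4 ]
det(A) = (-1)^0 * (-5) * (-4) = 20  (0 row swaps -> sign +1)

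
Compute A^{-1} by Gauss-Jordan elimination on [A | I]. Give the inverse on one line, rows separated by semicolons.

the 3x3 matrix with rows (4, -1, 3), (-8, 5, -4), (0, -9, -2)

Gauss-Jordan on [A | I]:
R1 <- (1/4)*R1:  [    1  -1/4   3/4  |   1/4     0     0 ]
R2 <- R2 - (-8)*R1:  [ 0  3  2  |  2  1  0 ]
R2 <- (1/3)*R2:  [   0    1  2/3  |  2/3  1/3    0 ]
R1 <- R1 - (-1/4)*R2:  [     1      0  11/12  |   5/12   1/12      0 ]
R3 <- R3 - (-9)*R2:  [ 0  0  4  |  6  3  1 ]
R3 <- (1/4)*R3:  [   0    0    1  |  3/2  3/4  1/4 ]
R1 <- R1 - (11/12)*R3:  [      1       0       0  |  -23/24  -29/48  -11/48 ]
R2 <- R2 - (2/3)*R3:  [    0     1     0  |  -1/3  -1/6  -1/6 ]
Right block of [I | A^{-1}] is the inverse:
[ -23/24  -29/48  -11/48 ]
[   -1/3    -1/6    -1/6 ]
[    3/2     3/4     1/4 ]

inverse = [-23/24 -29/48 -11/48; -1/3 -1/6 -1/6; 3/2 3/4 1/4]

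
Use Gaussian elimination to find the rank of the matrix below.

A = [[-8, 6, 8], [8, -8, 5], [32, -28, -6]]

rank(A) = 2

Row reduction:
R2 <- R2 - (-1)*R1:  [  0  -2  13 ]
R3 <- R3 - (-4)*R1:  [  0  -4  26 ]
R3 <- R3 - (2)*R2:  [ 0  0  0 ]
Row echelon form:
[ -8   6   8 ]
[  0  -2  13 ]
[  0   0   0 ]
Nonzero rows / pivot columns: 2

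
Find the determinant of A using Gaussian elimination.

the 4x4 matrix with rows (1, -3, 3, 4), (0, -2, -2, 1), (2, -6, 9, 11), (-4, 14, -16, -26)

Forward elimination:
R3 <- R3 - (2)*R1:  [ 0  0  3  3 ]
R4 <- R4 - (-4)*R1:  [   0    2   -4  -10 ]
R4 <- R4 - (-1)*R2:  [  0   0  -6  -9 ]
R4 <- R4 - (-2)*R3:  [  0   0   0  -3 ]
Upper-triangular form:
[ 1  -3   3   4 ]
[ 0  -2  -2   1 ]
[ 0   0   3   3 ]
[ 0   0   0  -3 ]
det(A) = (-1)^0 * (1) * (-2) * (3) * (-3) = 18  (0 row swaps -> sign +1)

det(A) = 18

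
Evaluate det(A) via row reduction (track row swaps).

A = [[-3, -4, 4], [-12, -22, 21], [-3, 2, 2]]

det(A) = 54

Forward elimination:
R2 <- R2 - (4)*R1:  [  0  -6   5 ]
R3 <- R3 - (1)*R1:  [  0   6  -2 ]
R3 <- R3 - (-1)*R2:  [ 0  0  3 ]
Upper-triangular form:
[ -3  -4  4 ]
[  0  -6  5 ]
[  0   0  3 ]
det(A) = (-1)^0 * (-3) * (-6) * (3) = 54  (0 row swaps -> sign +1)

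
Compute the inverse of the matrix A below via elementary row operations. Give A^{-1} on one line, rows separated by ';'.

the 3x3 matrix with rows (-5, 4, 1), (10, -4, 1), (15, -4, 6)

Gauss-Jordan on [A | I]:
R1 <- (1/-5)*R1:  [    1  -4/5  -1/5  |  -1/5     0     0 ]
R2 <- R2 - (10)*R1:  [ 0  4  3  |  2  1  0 ]
R3 <- R3 - (15)*R1:  [ 0  8  9  |  3  0  1 ]
R2 <- (1/4)*R2:  [   0    1  3/4  |  1/2  1/4    0 ]
R1 <- R1 - (-4/5)*R2:  [   1    0  2/5  |  1/5  1/5    0 ]
R3 <- R3 - (8)*R2:  [  0   0   3  |  -1  -2   1 ]
R3 <- (1/3)*R3:  [    0     0     1  |  -1/3  -2/3   1/3 ]
R1 <- R1 - (2/5)*R3:  [     1      0      0  |    1/3   7/15  -2/15 ]
R2 <- R2 - (3/4)*R3:  [    0     1     0  |   3/4   3/4  -1/4 ]
Right block of [I | A^{-1}] is the inverse:
[  1/3  7/15  -2/15 ]
[  3/4   3/4   -1/4 ]
[ -1/3  -2/3    1/3 ]

inverse = [1/3 7/15 -2/15; 3/4 3/4 -1/4; -1/3 -2/3 1/3]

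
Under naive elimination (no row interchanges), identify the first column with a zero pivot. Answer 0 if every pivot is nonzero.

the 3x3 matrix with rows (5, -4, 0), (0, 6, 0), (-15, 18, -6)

first zero-pivot column = 0

Naive forward elimination:
R3 <- R3 - (-3)*R1:  [  0   6  -6 ]
R3 <- R3 - (1)*R2:  [  0   0  -6 ]
All pivots nonzero; naive elimination completes without hitting a zero pivot.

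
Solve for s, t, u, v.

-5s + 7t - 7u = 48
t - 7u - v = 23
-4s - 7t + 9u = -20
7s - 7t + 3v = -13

(-4, 0, -4, 5)

Forward elimination on [A|b]:
R3 <- R3 - (4/5)*R1:  [      0   -63/5    73/5       0  -292/5 ]
R4 <- R4 - (-7/5)*R1:  [     0   14/5  -49/5      3  271/5 ]
R3 <- R3 - (-63/5)*R2:  [      0       0  -368/5   -63/5  1157/5 ]
R4 <- R4 - (14/5)*R2:  [     0      0   49/5   29/5  -51/5 ]
R4 <- R4 - (-49/368)*R3:  [        0         0         0  1517/368  7585/368 ]
Row echelon form:
[ -5  7      -7         0  |        48 ]
[  0  1      -7        -1  |        23 ]
[  0  0  -368/5     -63/5  |    1157/5 ]
[  0  0       0  1517/368  |  7585/368 ]
Back-substitution:
v = (7585/368) / (1517/368) = 5
u = (1157/5 - (-63/5)*(5)) / (-368/5) = -4
t = (23 - (-7)*(-4) - (-1)*(5)) / 1 = 0
s = (48 - (7)*(0) - (-7)*(-4)) / -5 = -4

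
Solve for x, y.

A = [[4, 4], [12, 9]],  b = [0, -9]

Forward elimination on [A|b]:
R2 <- R2 - (3)*R1:  [  0  -3  -9 ]
Row echelon form:
[ 4   4  |   0 ]
[ 0  -3  |  -9 ]
Back-substitution:
y = (-9) / -3 = 3
x = (0 - (4)*(3)) / 4 = -3

(-3, 3)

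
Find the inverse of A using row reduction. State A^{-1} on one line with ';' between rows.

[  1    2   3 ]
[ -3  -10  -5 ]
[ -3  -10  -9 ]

Gauss-Jordan on [A | I]:
R2 <- R2 - (-3)*R1:  [  0  -4   4  |   3   1   0 ]
R3 <- R3 - (-3)*R1:  [  0  -4   0  |   3   0   1 ]
R2 <- (1/-4)*R2:  [    0     1    -1  |  -3/4  -1/4     0 ]
R1 <- R1 - (2)*R2:  [   1    0    5  |  5/2  1/2    0 ]
R3 <- R3 - (-4)*R2:  [  0   0  -4  |   0  -1   1 ]
R3 <- (1/-4)*R3:  [    0     0     1  |     0   1/4  -1/4 ]
R1 <- R1 - (5)*R3:  [    1     0     0  |   5/2  -3/4   5/4 ]
R2 <- R2 - (-1)*R3:  [    0     1     0  |  -3/4     0  -1/4 ]
Right block of [I | A^{-1}] is the inverse:
[  5/2  -3/4   5/4 ]
[ -3/4     0  -1/4 ]
[    0   1/4  -1/4 ]

inverse = [5/2 -3/4 5/4; -3/4 0 -1/4; 0 1/4 -1/4]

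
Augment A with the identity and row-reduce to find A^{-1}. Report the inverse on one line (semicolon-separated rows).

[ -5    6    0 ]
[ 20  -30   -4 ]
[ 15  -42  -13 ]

Gauss-Jordan on [A | I]:
R1 <- (1/-5)*R1:  [    1  -6/5     0  |  -1/5     0     0 ]
R2 <- R2 - (20)*R1:  [  0  -6  -4  |   4   1   0 ]
R3 <- R3 - (15)*R1:  [   0  -24  -13  |    3    0    1 ]
R2 <- (1/-6)*R2:  [    0     1   2/3  |  -2/3  -1/6     0 ]
R1 <- R1 - (-6/5)*R2:  [    1     0   4/5  |    -1  -1/5     0 ]
R3 <- R3 - (-24)*R2:  [   0    0    3  |  -13   -4    1 ]
R3 <- (1/3)*R3:  [     0      0      1  |  -13/3   -4/3    1/3 ]
R1 <- R1 - (4/5)*R3:  [     1      0      0  |  37/15  13/15  -4/15 ]
R2 <- R2 - (2/3)*R3:  [     0      1      0  |   20/9  13/18   -2/9 ]
Right block of [I | A^{-1}] is the inverse:
[ 37/15  13/15  -4/15 ]
[  20/9  13/18   -2/9 ]
[ -13/3   -4/3    1/3 ]

inverse = [37/15 13/15 -4/15; 20/9 13/18 -2/9; -13/3 -4/3 1/3]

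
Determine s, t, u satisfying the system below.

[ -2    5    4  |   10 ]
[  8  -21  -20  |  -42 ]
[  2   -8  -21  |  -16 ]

Forward elimination on [A|b]:
R2 <- R2 - (-4)*R1:  [  0  -1  -4  -2 ]
R3 <- R3 - (-1)*R1:  [   0   -3  -17   -6 ]
R3 <- R3 - (3)*R2:  [  0   0  -5   0 ]
Row echelon form:
[ -2   5   4  |  10 ]
[  0  -1  -4  |  -2 ]
[  0   0  -5  |   0 ]
Back-substitution:
u = (0) / -5 = 0
t = (-2 - (-4)*(0)) / -1 = 2
s = (10 - (5)*(2) - (4)*(0)) / -2 = 0

(0, 2, 0)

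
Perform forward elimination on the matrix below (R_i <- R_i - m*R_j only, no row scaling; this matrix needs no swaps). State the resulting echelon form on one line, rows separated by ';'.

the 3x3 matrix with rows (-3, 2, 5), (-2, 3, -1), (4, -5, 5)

REF = [-3 2 5; 0 5/3 -13/3; 0 0 28/5]

Forward elimination:
R2 <- R2 - (2/3)*R1:  [     0    5/3  -13/3 ]
R3 <- R3 - (-4/3)*R1:  [    0  -7/3  35/3 ]
R3 <- R3 - (-7/5)*R2:  [    0     0  28/5 ]
Row echelon form:
[ -3    2      5 ]
[  0  5/3  -13/3 ]
[  0    0   28/5 ]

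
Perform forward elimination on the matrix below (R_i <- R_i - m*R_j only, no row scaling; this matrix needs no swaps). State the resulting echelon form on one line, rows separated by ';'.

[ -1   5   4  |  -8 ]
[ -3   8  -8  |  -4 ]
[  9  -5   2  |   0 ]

Forward elimination:
R2 <- R2 - (3)*R1:  [   0   -7  -20   20 ]
R3 <- R3 - (-9)*R1:  [   0   40   38  -72 ]
R3 <- R3 - (-40/7)*R2:  [      0       0  -534/7   296/7 ]
Row echelon form:
[ -1   5       4  |     -8 ]
[  0  -7     -20  |     20 ]
[  0   0  -534/7  |  296/7 ]

REF = [-1 5 4 -8; 0 -7 -20 20; 0 0 -534/7 296/7]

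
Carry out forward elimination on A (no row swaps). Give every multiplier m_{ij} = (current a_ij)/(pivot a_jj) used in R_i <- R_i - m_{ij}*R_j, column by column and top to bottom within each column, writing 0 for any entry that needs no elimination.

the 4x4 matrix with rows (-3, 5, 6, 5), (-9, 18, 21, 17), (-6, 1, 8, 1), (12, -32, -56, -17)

Forward elimination:
R2 <- R2 - (3)*R1:  [ 0  3  3  2 ]
R3 <- R3 - (2)*R1:  [  0  -9  -4  -9 ]
R4 <- R4 - (-4)*R1:  [   0  -12  -32    3 ]
R3 <- R3 - (-3)*R2:  [  0   0   5  -3 ]
R4 <- R4 - (-4)*R2:  [   0    0  -20   11 ]
R4 <- R4 - (-4)*R3:  [  0   0   0  -1 ]
Multipliers (in order of application): m_{21} = 3, m_{31} = 2, m_{41} = -4, m_{32} = -3, m_{42} = -4, m_{43} = -4

multipliers: 3, 2, -4, -3, -4, -4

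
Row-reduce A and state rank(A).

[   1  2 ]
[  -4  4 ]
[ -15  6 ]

rank(A) = 2

Row reduction:
R2 <- R2 - (-4)*R1:  [  0  12 ]
R3 <- R3 - (-15)*R1:  [  0  36 ]
R3 <- R3 - (3)*R2:  [ 0  0 ]
Row echelon form:
[ 1   2 ]
[ 0  12 ]
[ 0   0 ]
Nonzero rows / pivot columns: 2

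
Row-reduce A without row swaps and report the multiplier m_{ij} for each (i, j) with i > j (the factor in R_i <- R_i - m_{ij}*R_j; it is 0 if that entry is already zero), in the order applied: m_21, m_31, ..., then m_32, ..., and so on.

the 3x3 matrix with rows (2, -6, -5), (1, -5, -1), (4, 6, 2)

Forward elimination:
R2 <- R2 - (1/2)*R1:  [   0   -2  3/2 ]
R3 <- R3 - (2)*R1:  [  0  18  12 ]
R3 <- R3 - (-9)*R2:  [    0     0  51/2 ]
Multipliers (in order of application): m_{21} = 1/2, m_{31} = 2, m_{32} = -9

multipliers: 1/2, 2, -9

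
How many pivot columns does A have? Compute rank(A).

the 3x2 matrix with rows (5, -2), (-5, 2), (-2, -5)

rank(A) = 2

Row reduction:
R2 <- R2 - (-1)*R1:  [ 0  0 ]
R3 <- R3 - (-2/5)*R1:  [     0  -29/5 ]
R2 <-> R3   (pivot in column 2 was zero)
[ 5     -2 ]
[ 0  -29/5 ]
[ 0      0 ]
Row echelon form:
[ 5     -2 ]
[ 0  -29/5 ]
[ 0      0 ]
Nonzero rows / pivot columns: 2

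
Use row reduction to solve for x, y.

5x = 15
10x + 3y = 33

Forward elimination on [A|b]:
R2 <- R2 - (2)*R1:  [ 0  3  3 ]
Row echelon form:
[ 5  0  |  15 ]
[ 0  3  |   3 ]
Back-substitution:
y = (3) / 3 = 1
x = (15) / 5 = 3

(3, 1)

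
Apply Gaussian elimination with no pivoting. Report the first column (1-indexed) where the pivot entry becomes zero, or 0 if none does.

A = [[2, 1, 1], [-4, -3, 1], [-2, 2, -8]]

first zero-pivot column = 0

Naive forward elimination:
R2 <- R2 - (-2)*R1:  [  0  -1   3 ]
R3 <- R3 - (-1)*R1:  [  0   3  -7 ]
R3 <- R3 - (-3)*R2:  [ 0  0  2 ]
All pivots nonzero; naive elimination completes without hitting a zero pivot.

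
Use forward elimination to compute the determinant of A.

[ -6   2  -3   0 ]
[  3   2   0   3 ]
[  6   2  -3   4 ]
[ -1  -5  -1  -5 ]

Forward elimination:
R2 <- R2 - (-1/2)*R1:  [    0     3  -3/2     3 ]
R3 <- R3 - (-1)*R1:  [  0   4  -6   4 ]
R4 <- R4 - (1/6)*R1:  [     0  -16/3   -1/2     -5 ]
R3 <- R3 - (4/3)*R2:  [  0   0  -4   0 ]
R4 <- R4 - (-16/9)*R2:  [     0      0  -19/6    1/3 ]
R4 <- R4 - (19/24)*R3:  [   0    0    0  1/3 ]
Upper-triangular form:
[ -6  2    -3    0 ]
[  0  3  -3/2    3 ]
[  0  0    -4    0 ]
[  0  0     0  1/3 ]
det(A) = (-1)^0 * (-6) * (3) * (-4) * (1/3) = 24  (0 row swaps -> sign +1)

det(A) = 24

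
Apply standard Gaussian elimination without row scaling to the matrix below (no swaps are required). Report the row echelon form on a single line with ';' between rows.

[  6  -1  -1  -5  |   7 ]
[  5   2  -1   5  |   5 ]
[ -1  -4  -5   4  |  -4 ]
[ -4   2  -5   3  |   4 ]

REF = [6 -1 -1 -5 7; 0 17/6 -1/6 55/6 -5/6; 0 0 -92/17 283/17 -69/17; 0 0 0 -2009/92 53/4]

Forward elimination:
R2 <- R2 - (5/6)*R1:  [    0  17/6  -1/6  55/6  -5/6 ]
R3 <- R3 - (-1/6)*R1:  [     0  -25/6  -31/6   19/6  -17/6 ]
R4 <- R4 - (-2/3)*R1:  [     0    4/3  -17/3   -1/3   26/3 ]
R3 <- R3 - (-25/17)*R2:  [      0       0  -92/17  283/17  -69/17 ]
R4 <- R4 - (8/17)*R2:  [      0       0  -95/17  -79/17  154/17 ]
R4 <- R4 - (95/92)*R3:  [        0         0         0  -2009/92      53/4 ]
Row echelon form:
[ 6    -1      -1        -5  |       7 ]
[ 0  17/6    -1/6      55/6  |    -5/6 ]
[ 0     0  -92/17    283/17  |  -69/17 ]
[ 0     0       0  -2009/92  |    53/4 ]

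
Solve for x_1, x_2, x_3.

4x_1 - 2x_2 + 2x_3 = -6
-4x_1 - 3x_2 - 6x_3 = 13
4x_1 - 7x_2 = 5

Forward elimination on [A|b]:
R2 <- R2 - (-1)*R1:  [  0  -5  -4   7 ]
R3 <- R3 - (1)*R1:  [  0  -5  -2  11 ]
R3 <- R3 - (1)*R2:  [ 0  0  2  4 ]
Row echelon form:
[ 4  -2   2  |  -6 ]
[ 0  -5  -4  |   7 ]
[ 0   0   2  |   4 ]
Back-substitution:
x_3 = (4) / 2 = 2
x_2 = (7 - (-4)*(2)) / -5 = -3
x_1 = (-6 - (-2)*(-3) - (2)*(2)) / 4 = -4

(-4, -3, 2)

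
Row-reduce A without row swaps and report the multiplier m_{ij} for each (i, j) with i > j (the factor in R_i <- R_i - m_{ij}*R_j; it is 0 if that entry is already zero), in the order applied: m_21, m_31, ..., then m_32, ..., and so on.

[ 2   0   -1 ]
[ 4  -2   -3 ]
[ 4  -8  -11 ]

multipliers: 2, 2, 4

Forward elimination:
R2 <- R2 - (2)*R1:  [  0  -2  -1 ]
R3 <- R3 - (2)*R1:  [  0  -8  -9 ]
R3 <- R3 - (4)*R2:  [  0   0  -5 ]
Multipliers (in order of application): m_{21} = 2, m_{31} = 2, m_{32} = 4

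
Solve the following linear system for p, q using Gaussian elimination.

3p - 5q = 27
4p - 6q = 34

(4, -3)

Forward elimination on [A|b]:
R2 <- R2 - (4/3)*R1:  [   0  2/3   -2 ]
Row echelon form:
[ 3   -5  |  27 ]
[ 0  2/3  |  -2 ]
Back-substitution:
q = (-2) / (2/3) = -3
p = (27 - (-5)*(-3)) / 3 = 4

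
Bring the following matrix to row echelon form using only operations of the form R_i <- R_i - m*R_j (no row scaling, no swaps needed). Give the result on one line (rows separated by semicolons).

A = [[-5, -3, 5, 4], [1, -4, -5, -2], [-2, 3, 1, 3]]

Forward elimination:
R2 <- R2 - (-1/5)*R1:  [     0  -23/5     -4   -6/5 ]
R3 <- R3 - (2/5)*R1:  [    0  21/5    -1   7/5 ]
R3 <- R3 - (-21/23)*R2:  [       0        0  -107/23     7/23 ]
Row echelon form:
[ -5     -3        5     4 ]
[  0  -23/5       -4  -6/5 ]
[  0      0  -107/23  7/23 ]

REF = [-5 -3 5 4; 0 -23/5 -4 -6/5; 0 0 -107/23 7/23]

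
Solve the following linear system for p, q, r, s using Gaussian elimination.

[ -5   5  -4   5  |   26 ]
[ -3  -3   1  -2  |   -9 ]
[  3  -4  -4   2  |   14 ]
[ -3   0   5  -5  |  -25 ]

(0, 1, -4, 1)

Forward elimination on [A|b]:
R2 <- R2 - (3/5)*R1:  [      0      -6    17/5      -5  -123/5 ]
R3 <- R3 - (-3/5)*R1:  [     0     -1  -32/5      5  148/5 ]
R4 <- R4 - (3/5)*R1:  [      0      -3    37/5      -8  -203/5 ]
R3 <- R3 - (1/6)*R2:  [       0        0  -209/30     35/6   337/10 ]
R4 <- R4 - (1/2)*R2:  [       0        0    57/10    -11/2  -283/10 ]
R4 <- R4 - (-9/11)*R3:  [     0      0      0  -8/11  -8/11 ]
Row echelon form:
[ -5   5       -4      5  |      26 ]
[  0  -6     17/5     -5  |  -123/5 ]
[  0   0  -209/30   35/6  |  337/10 ]
[  0   0        0  -8/11  |   -8/11 ]
Back-substitution:
s = (-8/11) / (-8/11) = 1
r = (337/10 - (35/6)*(1)) / (-209/30) = -4
q = (-123/5 - (17/5)*(-4) - (-5)*(1)) / -6 = 1
p = (26 - (5)*(1) - (-4)*(-4) - (5)*(1)) / -5 = 0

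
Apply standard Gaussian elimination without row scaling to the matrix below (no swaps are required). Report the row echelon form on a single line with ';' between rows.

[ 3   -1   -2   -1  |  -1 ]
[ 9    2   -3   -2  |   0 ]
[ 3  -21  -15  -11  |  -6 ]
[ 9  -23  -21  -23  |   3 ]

REF = [3 -1 -2 -1 -1; 0 5 3 1 3; 0 0 -1 -6 7; 0 0 0 2 -3]

Forward elimination:
R2 <- R2 - (3)*R1:  [ 0  5  3  1  3 ]
R3 <- R3 - (1)*R1:  [   0  -20  -13  -10   -5 ]
R4 <- R4 - (3)*R1:  [   0  -20  -15  -20    6 ]
R3 <- R3 - (-4)*R2:  [  0   0  -1  -6   7 ]
R4 <- R4 - (-4)*R2:  [   0    0   -3  -16   18 ]
R4 <- R4 - (3)*R3:  [  0   0   0   2  -3 ]
Row echelon form:
[ 3  -1  -2  -1  |  -1 ]
[ 0   5   3   1  |   3 ]
[ 0   0  -1  -6  |   7 ]
[ 0   0   0   2  |  -3 ]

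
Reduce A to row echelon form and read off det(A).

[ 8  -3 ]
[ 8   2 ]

det(A) = 40

Forward elimination:
R2 <- R2 - (1)*R1:  [ 0  5 ]
Upper-triangular form:
[ 8  -3 ]
[ 0   5 ]
det(A) = (-1)^0 * (8) * (5) = 40  (0 row swaps -> sign +1)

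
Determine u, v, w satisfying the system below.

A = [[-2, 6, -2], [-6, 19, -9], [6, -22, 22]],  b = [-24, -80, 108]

Forward elimination on [A|b]:
R2 <- R2 - (3)*R1:  [  0   1  -3  -8 ]
R3 <- R3 - (-3)*R1:  [  0  -4  16  36 ]
R3 <- R3 - (-4)*R2:  [ 0  0  4  4 ]
Row echelon form:
[ -2  6  -2  |  -24 ]
[  0  1  -3  |   -8 ]
[  0  0   4  |    4 ]
Back-substitution:
w = (4) / 4 = 1
v = (-8 - (-3)*(1)) / 1 = -5
u = (-24 - (6)*(-5) - (-2)*(1)) / -2 = -4

(-4, -5, 1)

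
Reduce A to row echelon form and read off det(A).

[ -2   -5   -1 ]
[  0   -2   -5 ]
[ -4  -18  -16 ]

det(A) = 24

Forward elimination:
R3 <- R3 - (2)*R1:  [   0   -8  -14 ]
R3 <- R3 - (4)*R2:  [ 0  0  6 ]
Upper-triangular form:
[ -2  -5  -1 ]
[  0  -2  -5 ]
[  0   0   6 ]
det(A) = (-1)^0 * (-2) * (-2) * (6) = 24  (0 row swaps -> sign +1)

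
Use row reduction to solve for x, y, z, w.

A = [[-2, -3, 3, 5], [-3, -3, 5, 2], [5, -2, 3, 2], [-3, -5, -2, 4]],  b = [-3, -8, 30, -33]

Forward elimination on [A|b]:
R2 <- R2 - (3/2)*R1:  [     0    3/2    1/2  -11/2   -7/2 ]
R3 <- R3 - (-5/2)*R1:  [     0  -19/2   21/2   29/2   45/2 ]
R4 <- R4 - (3/2)*R1:  [     0   -1/2  -13/2   -7/2  -57/2 ]
R3 <- R3 - (-19/3)*R2:  [     0      0   41/3  -61/3    1/3 ]
R4 <- R4 - (-1/3)*R2:  [     0      0  -19/3  -16/3  -89/3 ]
R4 <- R4 - (-19/41)*R3:  [        0         0         0   -605/41  -1210/41 ]
Row echelon form:
[ -2   -3     3        5  |        -3 ]
[  0  3/2   1/2    -11/2  |      -7/2 ]
[  0    0  41/3    -61/3  |       1/3 ]
[  0    0     0  -605/41  |  -1210/41 ]
Back-substitution:
w = (-1210/41) / (-605/41) = 2
z = (1/3 - (-61/3)*(2)) / (41/3) = 3
y = (-7/2 - (1/2)*(3) - (-11/2)*(2)) / (3/2) = 4
x = (-3 - (-3)*(4) - (3)*(3) - (5)*(2)) / -2 = 5

(5, 4, 3, 2)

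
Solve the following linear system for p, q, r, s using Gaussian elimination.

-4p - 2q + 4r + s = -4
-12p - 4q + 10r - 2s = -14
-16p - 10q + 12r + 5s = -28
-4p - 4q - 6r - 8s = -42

Forward elimination on [A|b]:
R2 <- R2 - (3)*R1:  [  0   2  -2  -5  -2 ]
R3 <- R3 - (4)*R1:  [   0   -2   -4    1  -12 ]
R4 <- R4 - (1)*R1:  [   0   -2  -10   -9  -38 ]
R3 <- R3 - (-1)*R2:  [   0    0   -6   -4  -14 ]
R4 <- R4 - (-1)*R2:  [   0    0  -12  -14  -40 ]
R4 <- R4 - (2)*R3:  [   0    0    0   -6  -12 ]
Row echelon form:
[ -4  -2   4   1  |   -4 ]
[  0   2  -2  -5  |   -2 ]
[  0   0  -6  -4  |  -14 ]
[  0   0   0  -6  |  -12 ]
Back-substitution:
s = (-12) / -6 = 2
r = (-14 - (-4)*(2)) / -6 = 1
q = (-2 - (-2)*(1) - (-5)*(2)) / 2 = 5
p = (-4 - (-2)*(5) - (4)*(1) - (1)*(2)) / -4 = 0

(0, 5, 1, 2)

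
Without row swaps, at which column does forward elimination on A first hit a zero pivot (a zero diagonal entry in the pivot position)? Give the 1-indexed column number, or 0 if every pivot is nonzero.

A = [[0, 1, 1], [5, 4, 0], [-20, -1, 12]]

Naive forward elimination:
Pivot entry (1,1) is zero but row 2 has 5 in column 1 -> naive elimination stops; a row interchange (e.g. R1 <-> R2) would be required here.

first zero-pivot column = 1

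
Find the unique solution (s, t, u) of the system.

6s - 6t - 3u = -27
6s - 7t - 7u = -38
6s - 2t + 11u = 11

Forward elimination on [A|b]:
R2 <- R2 - (1)*R1:  [   0   -1   -4  -11 ]
R3 <- R3 - (1)*R1:  [  0   4  14  38 ]
R3 <- R3 - (-4)*R2:  [  0   0  -2  -6 ]
Row echelon form:
[ 6  -6  -3  |  -27 ]
[ 0  -1  -4  |  -11 ]
[ 0   0  -2  |   -6 ]
Back-substitution:
u = (-6) / -2 = 3
t = (-11 - (-4)*(3)) / -1 = -1
s = (-27 - (-6)*(-1) - (-3)*(3)) / 6 = -4

(-4, -1, 3)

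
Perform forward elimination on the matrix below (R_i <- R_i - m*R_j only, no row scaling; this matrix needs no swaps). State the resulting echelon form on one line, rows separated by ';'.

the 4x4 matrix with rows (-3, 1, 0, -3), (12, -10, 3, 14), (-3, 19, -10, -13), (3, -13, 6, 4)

Forward elimination:
R2 <- R2 - (-4)*R1:  [  0  -6   3   2 ]
R3 <- R3 - (1)*R1:  [   0   18  -10  -10 ]
R4 <- R4 - (-1)*R1:  [   0  -12    6    1 ]
R3 <- R3 - (-3)*R2:  [  0   0  -1  -4 ]
R4 <- R4 - (2)*R2:  [  0   0   0  -3 ]
Row echelon form:
[ -3   1   0  -3 ]
[  0  -6   3   2 ]
[  0   0  -1  -4 ]
[  0   0   0  -3 ]

REF = [-3 1 0 -3; 0 -6 3 2; 0 0 -1 -4; 0 0 0 -3]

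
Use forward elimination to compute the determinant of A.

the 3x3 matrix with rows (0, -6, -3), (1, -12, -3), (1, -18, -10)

det(A) = -24

Forward elimination:
R1 <-> R2   (pivot in column 1 was zero)
[ 1  -12   -3 ]
[ 0   -6   -3 ]
[ 1  -18  -10 ]
R3 <- R3 - (1)*R1:  [  0  -6  -7 ]
R3 <- R3 - (1)*R2:  [  0   0  -4 ]
Upper-triangular form:
[ 1  -12  -3 ]
[ 0   -6  -3 ]
[ 0    0  -4 ]
det(A) = (-1)^1 * (1) * (-6) * (-4) = -24  (1 row swap -> sign -1)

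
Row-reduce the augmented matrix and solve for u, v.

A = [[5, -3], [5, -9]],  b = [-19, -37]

(-2, 3)

Forward elimination on [A|b]:
R2 <- R2 - (1)*R1:  [   0   -6  -18 ]
Row echelon form:
[ 5  -3  |  -19 ]
[ 0  -6  |  -18 ]
Back-substitution:
v = (-18) / -6 = 3
u = (-19 - (-3)*(3)) / 5 = -2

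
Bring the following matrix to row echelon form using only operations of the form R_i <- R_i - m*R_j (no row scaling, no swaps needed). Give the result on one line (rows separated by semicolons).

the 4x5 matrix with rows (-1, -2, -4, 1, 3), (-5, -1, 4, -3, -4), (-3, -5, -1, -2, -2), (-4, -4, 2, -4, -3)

Forward elimination:
R2 <- R2 - (5)*R1:  [   0    9   24   -8  -19 ]
R3 <- R3 - (3)*R1:  [   0    1   11   -5  -11 ]
R4 <- R4 - (4)*R1:  [   0    4   18   -8  -15 ]
R3 <- R3 - (1/9)*R2:  [     0      0   25/3  -37/9  -80/9 ]
R4 <- R4 - (4/9)*R2:  [     0      0   22/3  -40/9  -59/9 ]
R4 <- R4 - (22/25)*R3:  [      0       0       0  -62/75   19/15 ]
Row echelon form:
[ -1  -2    -4       1      3 ]
[  0   9    24      -8    -19 ]
[  0   0  25/3   -37/9  -80/9 ]
[  0   0     0  -62/75  19/15 ]

REF = [-1 -2 -4 1 3; 0 9 24 -8 -19; 0 0 25/3 -37/9 -80/9; 0 0 0 -62/75 19/15]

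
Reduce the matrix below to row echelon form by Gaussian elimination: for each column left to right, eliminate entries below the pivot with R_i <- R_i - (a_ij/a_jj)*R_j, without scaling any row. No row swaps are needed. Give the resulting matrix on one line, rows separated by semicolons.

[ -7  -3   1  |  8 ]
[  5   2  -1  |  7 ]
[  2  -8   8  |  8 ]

Forward elimination:
R2 <- R2 - (-5/7)*R1:  [    0  -1/7  -2/7  89/7 ]
R3 <- R3 - (-2/7)*R1:  [     0  -62/7   58/7   72/7 ]
R3 <- R3 - (62)*R2:  [    0     0    26  -778 ]
Row echelon form:
[ -7    -3     1  |     8 ]
[  0  -1/7  -2/7  |  89/7 ]
[  0     0    26  |  -778 ]

REF = [-7 -3 1 8; 0 -1/7 -2/7 89/7; 0 0 26 -778]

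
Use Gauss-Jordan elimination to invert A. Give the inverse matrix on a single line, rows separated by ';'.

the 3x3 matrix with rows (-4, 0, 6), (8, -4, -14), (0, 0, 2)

inverse = [-1/4 0 3/4; -1/2 -1/4 -1/4; 0 0 1/2]

Gauss-Jordan on [A | I]:
R1 <- (1/-4)*R1:  [    1     0  -3/2  |  -1/4     0     0 ]
R2 <- R2 - (8)*R1:  [  0  -4  -2  |   2   1   0 ]
R2 <- (1/-4)*R2:  [    0     1   1/2  |  -1/2  -1/4     0 ]
R3 <- (1/2)*R3:  [   0    0    1  |    0    0  1/2 ]
R1 <- R1 - (-3/2)*R3:  [    1     0     0  |  -1/4     0   3/4 ]
R2 <- R2 - (1/2)*R3:  [    0     1     0  |  -1/2  -1/4  -1/4 ]
Right block of [I | A^{-1}] is the inverse:
[ -1/4     0   3/4 ]
[ -1/2  -1/4  -1/4 ]
[    0     0   1/2 ]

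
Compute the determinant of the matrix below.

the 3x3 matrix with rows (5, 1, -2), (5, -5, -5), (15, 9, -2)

det(A) = -30

Forward elimination:
R2 <- R2 - (1)*R1:  [  0  -6  -3 ]
R3 <- R3 - (3)*R1:  [ 0  6  4 ]
R3 <- R3 - (-1)*R2:  [ 0  0  1 ]
Upper-triangular form:
[ 5   1  -2 ]
[ 0  -6  -3 ]
[ 0   0   1 ]
det(A) = (-1)^0 * (5) * (-6) * (1) = -30  (0 row swaps -> sign +1)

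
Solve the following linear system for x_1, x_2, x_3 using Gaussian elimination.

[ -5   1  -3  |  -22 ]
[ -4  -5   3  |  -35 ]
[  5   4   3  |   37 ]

Forward elimination on [A|b]:
R2 <- R2 - (4/5)*R1:  [     0  -29/5   27/5  -87/5 ]
R3 <- R3 - (-1)*R1:  [  0   5   0  15 ]
R3 <- R3 - (-25/29)*R2:  [      0       0  135/29       0 ]
Row echelon form:
[ -5      1      -3  |    -22 ]
[  0  -29/5    27/5  |  -87/5 ]
[  0      0  135/29  |      0 ]
Back-substitution:
x_3 = (0) / (135/29) = 0
x_2 = (-87/5 - (27/5)*(0)) / (-29/5) = 3
x_1 = (-22 - (1)*(3) - (-3)*(0)) / -5 = 5

(5, 3, 0)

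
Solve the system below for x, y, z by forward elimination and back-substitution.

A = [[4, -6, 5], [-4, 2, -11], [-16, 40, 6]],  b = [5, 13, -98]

(5, 0, -3)

Forward elimination on [A|b]:
R2 <- R2 - (-1)*R1:  [  0  -4  -6  18 ]
R3 <- R3 - (-4)*R1:  [   0   16   26  -78 ]
R3 <- R3 - (-4)*R2:  [  0   0   2  -6 ]
Row echelon form:
[ 4  -6   5  |   5 ]
[ 0  -4  -6  |  18 ]
[ 0   0   2  |  -6 ]
Back-substitution:
z = (-6) / 2 = -3
y = (18 - (-6)*(-3)) / -4 = 0
x = (5 - (-6)*(0) - (5)*(-3)) / 4 = 5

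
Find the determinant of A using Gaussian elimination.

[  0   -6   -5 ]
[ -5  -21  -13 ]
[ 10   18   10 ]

Forward elimination:
R1 <-> R2   (pivot in column 1 was zero)
[ -5  -21  -13 ]
[  0   -6   -5 ]
[ 10   18   10 ]
R3 <- R3 - (-2)*R1:  [   0  -24  -16 ]
R3 <- R3 - (4)*R2:  [ 0  0  4 ]
Upper-triangular form:
[ -5  -21  -13 ]
[  0   -6   -5 ]
[  0    0    4 ]
det(A) = (-1)^1 * (-5) * (-6) * (4) = -120  (1 row swap -> sign -1)

det(A) = -120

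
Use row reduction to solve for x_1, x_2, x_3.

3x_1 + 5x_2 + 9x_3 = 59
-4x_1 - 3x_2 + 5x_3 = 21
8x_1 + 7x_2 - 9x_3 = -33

(-2, 4, 5)

Forward elimination on [A|b]:
R2 <- R2 - (-4/3)*R1:  [     0   11/3     17  299/3 ]
R3 <- R3 - (8/3)*R1:  [      0   -19/3     -33  -571/3 ]
R3 <- R3 - (-19/11)*R2:  [       0        0   -40/11  -200/11 ]
Row echelon form:
[ 3     5       9  |       59 ]
[ 0  11/3      17  |    299/3 ]
[ 0     0  -40/11  |  -200/11 ]
Back-substitution:
x_3 = (-200/11) / (-40/11) = 5
x_2 = (299/3 - (17)*(5)) / (11/3) = 4
x_1 = (59 - (5)*(4) - (9)*(5)) / 3 = -2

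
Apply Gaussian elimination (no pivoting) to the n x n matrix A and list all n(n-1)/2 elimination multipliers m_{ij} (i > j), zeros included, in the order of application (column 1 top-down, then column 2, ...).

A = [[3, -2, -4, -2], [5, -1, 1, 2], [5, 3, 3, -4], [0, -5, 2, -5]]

multipliers: 5/3, 5/3, 0, 19/7, -15/7, -43/26

Forward elimination:
R2 <- R2 - (5/3)*R1:  [    0   7/3  23/3  16/3 ]
R3 <- R3 - (5/3)*R1:  [    0  19/3  29/3  -2/3 ]
R4: entry in column 1 is already 0 -> m_{41} = 0 (no row operation needed)
R3 <- R3 - (19/7)*R2:  [      0       0   -78/7  -106/7 ]
R4 <- R4 - (-15/7)*R2:  [     0      0  129/7   45/7 ]
R4 <- R4 - (-43/26)*R3:  [       0        0        0  -242/13 ]
Multipliers (in order of application): m_{21} = 5/3, m_{31} = 5/3, m_{41} = 0, m_{32} = 19/7, m_{42} = -15/7, m_{43} = -43/26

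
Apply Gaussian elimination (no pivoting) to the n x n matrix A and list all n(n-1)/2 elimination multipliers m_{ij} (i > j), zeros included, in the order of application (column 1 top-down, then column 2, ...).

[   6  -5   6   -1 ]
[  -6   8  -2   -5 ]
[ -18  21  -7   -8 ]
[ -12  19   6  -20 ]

multipliers: -1, -3, -2, 2, 3, 2

Forward elimination:
R2 <- R2 - (-1)*R1:  [  0   3   4  -6 ]
R3 <- R3 - (-3)*R1:  [   0    6   11  -11 ]
R4 <- R4 - (-2)*R1:  [   0    9   18  -22 ]
R3 <- R3 - (2)*R2:  [ 0  0  3  1 ]
R4 <- R4 - (3)*R2:  [  0   0   6  -4 ]
R4 <- R4 - (2)*R3:  [  0   0   0  -6 ]
Multipliers (in order of application): m_{21} = -1, m_{31} = -3, m_{41} = -2, m_{32} = 2, m_{42} = 3, m_{43} = 2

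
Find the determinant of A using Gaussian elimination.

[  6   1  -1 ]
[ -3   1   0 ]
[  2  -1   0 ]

det(A) = -1

Forward elimination:
R2 <- R2 - (-1/2)*R1:  [    0   3/2  -1/2 ]
R3 <- R3 - (1/3)*R1:  [    0  -4/3   1/3 ]
R3 <- R3 - (-8/9)*R2:  [    0     0  -1/9 ]
Upper-triangular form:
[ 6    1    -1 ]
[ 0  3/2  -1/2 ]
[ 0    0  -1/9 ]
det(A) = (-1)^0 * (6) * (3/2) * (-1/9) = -1  (0 row swaps -> sign +1)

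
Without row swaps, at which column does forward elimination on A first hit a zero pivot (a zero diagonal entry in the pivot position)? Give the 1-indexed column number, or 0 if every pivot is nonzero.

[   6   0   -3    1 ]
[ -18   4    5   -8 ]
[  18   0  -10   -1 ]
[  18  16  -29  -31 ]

first zero-pivot column = 0

Naive forward elimination:
R2 <- R2 - (-3)*R1:  [  0   4  -4  -5 ]
R3 <- R3 - (3)*R1:  [  0   0  -1  -4 ]
R4 <- R4 - (3)*R1:  [   0   16  -20  -34 ]
R4 <- R4 - (4)*R2:  [   0    0   -4  -14 ]
R4 <- R4 - (4)*R3:  [ 0  0  0  2 ]
All pivots nonzero; naive elimination completes without hitting a zero pivot.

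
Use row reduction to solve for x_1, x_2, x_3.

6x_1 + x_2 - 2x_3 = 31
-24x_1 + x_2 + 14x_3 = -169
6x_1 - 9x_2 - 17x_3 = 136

(4, -3, -5)

Forward elimination on [A|b]:
R2 <- R2 - (-4)*R1:  [   0    5    6  -45 ]
R3 <- R3 - (1)*R1:  [   0  -10  -15  105 ]
R3 <- R3 - (-2)*R2:  [  0   0  -3  15 ]
Row echelon form:
[ 6  1  -2  |   31 ]
[ 0  5   6  |  -45 ]
[ 0  0  -3  |   15 ]
Back-substitution:
x_3 = (15) / -3 = -5
x_2 = (-45 - (6)*(-5)) / 5 = -3
x_1 = (31 - (1)*(-3) - (-2)*(-5)) / 6 = 4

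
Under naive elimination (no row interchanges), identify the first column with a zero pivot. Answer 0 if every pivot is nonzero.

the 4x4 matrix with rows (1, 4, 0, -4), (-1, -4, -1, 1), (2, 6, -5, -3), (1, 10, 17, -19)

Naive forward elimination:
R2 <- R2 - (-1)*R1:  [  0   0  -1  -3 ]
R3 <- R3 - (2)*R1:  [  0  -2  -5   5 ]
R4 <- R4 - (1)*R1:  [   0    6   17  -15 ]
Matrix at this point:
[ 1   4   0   -4 ]
[ 0   0  -1   -3 ]
[ 0  -2  -5    5 ]
[ 0   6  17  -15 ]
Pivot entry (2,2) is zero but row 3 has -2 in column 2 -> naive elimination stops; a row interchange (e.g. R2 <-> R3) would be required here.

first zero-pivot column = 2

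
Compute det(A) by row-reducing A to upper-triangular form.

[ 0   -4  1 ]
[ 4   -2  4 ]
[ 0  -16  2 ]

Forward elimination:
R1 <-> R2   (pivot in column 1 was zero)
[ 4   -2  4 ]
[ 0   -4  1 ]
[ 0  -16  2 ]
R3 <- R3 - (4)*R2:  [  0   0  -2 ]
Upper-triangular form:
[ 4  -2   4 ]
[ 0  -4   1 ]
[ 0   0  -2 ]
det(A) = (-1)^1 * (4) * (-4) * (-2) = -32  (1 row swap -> sign -1)

det(A) = -32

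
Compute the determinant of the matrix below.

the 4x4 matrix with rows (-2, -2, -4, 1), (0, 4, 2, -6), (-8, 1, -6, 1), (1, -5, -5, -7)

Forward elimination:
R3 <- R3 - (4)*R1:  [  0   9  10  -3 ]
R4 <- R4 - (-1/2)*R1:  [     0     -6     -7  -13/2 ]
R3 <- R3 - (9/4)*R2:  [    0     0  11/2  21/2 ]
R4 <- R4 - (-3/2)*R2:  [     0      0     -4  -31/2 ]
R4 <- R4 - (-8/11)*R3:  [       0        0        0  -173/22 ]
Upper-triangular form:
[ -2  -2    -4        1 ]
[  0   4     2       -6 ]
[  0   0  11/2     21/2 ]
[  0   0     0  -173/22 ]
det(A) = (-1)^0 * (-2) * (4) * (11/2) * (-173/22) = 346  (0 row swaps -> sign +1)

det(A) = 346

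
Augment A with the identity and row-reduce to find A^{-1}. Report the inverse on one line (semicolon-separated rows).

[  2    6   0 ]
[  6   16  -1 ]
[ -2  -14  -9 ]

inverse = [-79/10 27/10 -3/10; 14/5 -9/10 1/10; -13/5 4/5 -1/5]

Gauss-Jordan on [A | I]:
R1 <- (1/2)*R1:  [   1    3    0  |  1/2    0    0 ]
R2 <- R2 - (6)*R1:  [  0  -2  -1  |  -3   1   0 ]
R3 <- R3 - (-2)*R1:  [  0  -8  -9  |   1   0   1 ]
R2 <- (1/-2)*R2:  [    0     1   1/2  |   3/2  -1/2     0 ]
R1 <- R1 - (3)*R2:  [    1     0  -3/2  |    -4   3/2     0 ]
R3 <- R3 - (-8)*R2:  [  0   0  -5  |  13  -4   1 ]
R3 <- (1/-5)*R3:  [     0      0      1  |  -13/5    4/5   -1/5 ]
R1 <- R1 - (-3/2)*R3:  [      1       0       0  |  -79/10   27/10   -3/10 ]
R2 <- R2 - (1/2)*R3:  [     0      1      0  |   14/5  -9/10   1/10 ]
Right block of [I | A^{-1}] is the inverse:
[ -79/10  27/10  -3/10 ]
[   14/5  -9/10   1/10 ]
[  -13/5    4/5   -1/5 ]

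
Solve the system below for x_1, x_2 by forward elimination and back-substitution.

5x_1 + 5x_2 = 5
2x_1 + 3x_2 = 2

(1, 0)

Forward elimination on [A|b]:
R2 <- R2 - (2/5)*R1:  [ 0  1  0 ]
Row echelon form:
[ 5  5  |  5 ]
[ 0  1  |  0 ]
Back-substitution:
x_2 = (0) / 1 = 0
x_1 = (5 - (5)*(0)) / 5 = 1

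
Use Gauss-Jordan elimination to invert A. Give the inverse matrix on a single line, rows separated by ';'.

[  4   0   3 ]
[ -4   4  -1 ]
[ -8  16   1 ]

inverse = [-5/4 -3 3/4; -3/4 -7/4 1/2; 2 4 -1]

Gauss-Jordan on [A | I]:
R1 <- (1/4)*R1:  [   1    0  3/4  |  1/4    0    0 ]
R2 <- R2 - (-4)*R1:  [ 0  4  2  |  1  1  0 ]
R3 <- R3 - (-8)*R1:  [  0  16   7  |   2   0   1 ]
R2 <- (1/4)*R2:  [   0    1  1/2  |  1/4  1/4    0 ]
R3 <- R3 - (16)*R2:  [  0   0  -1  |  -2  -4   1 ]
R3 <- (1/-1)*R3:  [  0   0   1  |   2   4  -1 ]
R1 <- R1 - (3/4)*R3:  [    1     0     0  |  -5/4    -3   3/4 ]
R2 <- R2 - (1/2)*R3:  [    0     1     0  |  -3/4  -7/4   1/2 ]
Right block of [I | A^{-1}] is the inverse:
[ -5/4    -3  3/4 ]
[ -3/4  -7/4  1/2 ]
[    2     4   -1 ]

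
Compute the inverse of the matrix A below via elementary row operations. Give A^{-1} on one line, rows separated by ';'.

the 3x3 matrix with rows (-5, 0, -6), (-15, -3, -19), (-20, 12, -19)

inverse = [19 -24/5 -6/5; 19/3 -5/3 -1/3; -16 4 1]

Gauss-Jordan on [A | I]:
R1 <- (1/-5)*R1:  [    1     0   6/5  |  -1/5     0     0 ]
R2 <- R2 - (-15)*R1:  [  0  -3  -1  |  -3   1   0 ]
R3 <- R3 - (-20)*R1:  [  0  12   5  |  -4   0   1 ]
R2 <- (1/-3)*R2:  [    0     1   1/3  |     1  -1/3     0 ]
R3 <- R3 - (12)*R2:  [   0    0    1  |  -16    4    1 ]
R1 <- R1 - (6/5)*R3:  [     1      0      0  |     19  -24/5   -6/5 ]
R2 <- R2 - (1/3)*R3:  [    0     1     0  |  19/3  -5/3  -1/3 ]
Right block of [I | A^{-1}] is the inverse:
[   19  -24/5  -6/5 ]
[ 19/3   -5/3  -1/3 ]
[  -16      4     1 ]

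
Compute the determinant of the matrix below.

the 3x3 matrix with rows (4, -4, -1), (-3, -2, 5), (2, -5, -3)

Forward elimination:
R2 <- R2 - (-3/4)*R1:  [    0    -5  17/4 ]
R3 <- R3 - (1/2)*R1:  [    0    -3  -5/2 ]
R3 <- R3 - (3/5)*R2:  [       0        0  -101/20 ]
Upper-triangular form:
[ 4  -4       -1 ]
[ 0  -5     17/4 ]
[ 0   0  -101/20 ]
det(A) = (-1)^0 * (4) * (-5) * (-101/20) = 101  (0 row swaps -> sign +1)

det(A) = 101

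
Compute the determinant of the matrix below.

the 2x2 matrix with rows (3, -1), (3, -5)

det(A) = -12

Forward elimination:
R2 <- R2 - (1)*R1:  [  0  -4 ]
Upper-triangular form:
[ 3  -1 ]
[ 0  -4 ]
det(A) = (-1)^0 * (3) * (-4) = -12  (0 row swaps -> sign +1)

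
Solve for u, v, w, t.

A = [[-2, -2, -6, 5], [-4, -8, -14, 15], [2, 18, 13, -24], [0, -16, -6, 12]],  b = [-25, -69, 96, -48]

Forward elimination on [A|b]:
R2 <- R2 - (2)*R1:  [   0   -4   -2    5  -19 ]
R3 <- R3 - (-1)*R1:  [   0   16    7  -19   71 ]
R3 <- R3 - (-4)*R2:  [  0   0  -1   1  -5 ]
R4 <- R4 - (4)*R2:  [  0   0   2  -8  28 ]
R4 <- R4 - (-2)*R3:  [  0   0   0  -6  18 ]
Row echelon form:
[ -2  -2  -6   5  |  -25 ]
[  0  -4  -2   5  |  -19 ]
[  0   0  -1   1  |   -5 ]
[  0   0   0  -6  |   18 ]
Back-substitution:
t = (18) / -6 = -3
w = (-5 - (1)*(-3)) / -1 = 2
v = (-19 - (-2)*(2) - (5)*(-3)) / -4 = 0
u = (-25 - (-2)*(0) - (-6)*(2) - (5)*(-3)) / -2 = -1

(-1, 0, 2, -3)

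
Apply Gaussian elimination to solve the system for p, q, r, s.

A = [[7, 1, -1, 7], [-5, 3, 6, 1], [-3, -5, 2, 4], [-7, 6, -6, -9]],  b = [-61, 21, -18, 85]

Forward elimination on [A|b]:
R2 <- R2 - (-5/7)*R1:  [      0    26/7    37/7       6  -158/7 ]
R3 <- R3 - (-3/7)*R1:  [      0   -32/7    11/7       7  -309/7 ]
R4 <- R4 - (-1)*R1:  [  0   7  -7  -2  24 ]
R3 <- R3 - (-16/13)*R2:  [       0        0   105/13   187/13  -935/13 ]
R4 <- R4 - (49/26)*R2:  [       0        0  -441/26  -173/13   865/13 ]
R4 <- R4 - (-21/10)*R3:  [      0       0       0  169/10  -169/2 ]
Row echelon form:
[ 7     1      -1       7  |      -61 ]
[ 0  26/7    37/7       6  |   -158/7 ]
[ 0     0  105/13  187/13  |  -935/13 ]
[ 0     0       0  169/10  |   -169/2 ]
Back-substitution:
s = (-169/2) / (169/10) = -5
r = (-935/13 - (187/13)*(-5)) / (105/13) = 0
q = (-158/7 - (37/7)*(0) - (6)*(-5)) / (26/7) = 2
p = (-61 - (1)*(2) - (-1)*(0) - (7)*(-5)) / 7 = -4

(-4, 2, 0, -5)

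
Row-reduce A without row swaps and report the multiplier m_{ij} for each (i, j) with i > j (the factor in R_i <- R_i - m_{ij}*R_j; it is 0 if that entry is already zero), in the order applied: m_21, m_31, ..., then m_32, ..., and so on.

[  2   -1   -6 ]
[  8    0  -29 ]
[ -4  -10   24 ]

Forward elimination:
R2 <- R2 - (4)*R1:  [  0   4  -5 ]
R3 <- R3 - (-2)*R1:  [   0  -12   12 ]
R3 <- R3 - (-3)*R2:  [  0   0  -3 ]
Multipliers (in order of application): m_{21} = 4, m_{31} = -2, m_{32} = -3

multipliers: 4, -2, -3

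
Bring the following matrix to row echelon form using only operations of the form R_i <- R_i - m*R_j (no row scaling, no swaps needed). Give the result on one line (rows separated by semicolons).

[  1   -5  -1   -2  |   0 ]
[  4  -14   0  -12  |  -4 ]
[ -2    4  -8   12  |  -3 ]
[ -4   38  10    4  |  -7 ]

Forward elimination:
R2 <- R2 - (4)*R1:  [  0   6   4  -4  -4 ]
R3 <- R3 - (-2)*R1:  [   0   -6  -10    8   -3 ]
R4 <- R4 - (-4)*R1:  [  0  18   6  -4  -7 ]
R3 <- R3 - (-1)*R2:  [  0   0  -6   4  -7 ]
R4 <- R4 - (3)*R2:  [  0   0  -6   8   5 ]
R4 <- R4 - (1)*R3:  [  0   0   0   4  12 ]
Row echelon form:
[ 1  -5  -1  -2  |   0 ]
[ 0   6   4  -4  |  -4 ]
[ 0   0  -6   4  |  -7 ]
[ 0   0   0   4  |  12 ]

REF = [1 -5 -1 -2 0; 0 6 4 -4 -4; 0 0 -6 4 -7; 0 0 0 4 12]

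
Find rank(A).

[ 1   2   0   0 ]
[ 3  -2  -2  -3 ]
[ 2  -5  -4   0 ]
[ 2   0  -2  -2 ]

Row reduction:
R2 <- R2 - (3)*R1:  [  0  -8  -2  -3 ]
R3 <- R3 - (2)*R1:  [  0  -9  -4   0 ]
R4 <- R4 - (2)*R1:  [  0  -4  -2  -2 ]
R3 <- R3 - (9/8)*R2:  [    0     0  -7/4  27/8 ]
R4 <- R4 - (1/2)*R2:  [    0     0    -1  -1/2 ]
R4 <- R4 - (4/7)*R3:  [     0      0      0  -17/7 ]
Row echelon form:
[ 1   2     0      0 ]
[ 0  -8    -2     -3 ]
[ 0   0  -7/4   27/8 ]
[ 0   0     0  -17/7 ]
Nonzero rows / pivot columns: 4

rank(A) = 4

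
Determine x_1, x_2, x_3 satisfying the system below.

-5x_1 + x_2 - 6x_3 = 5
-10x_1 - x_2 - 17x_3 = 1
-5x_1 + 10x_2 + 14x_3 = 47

(-5, -2, 3)

Forward elimination on [A|b]:
R2 <- R2 - (2)*R1:  [  0  -3  -5  -9 ]
R3 <- R3 - (1)*R1:  [  0   9  20  42 ]
R3 <- R3 - (-3)*R2:  [  0   0   5  15 ]
Row echelon form:
[ -5   1  -6  |   5 ]
[  0  -3  -5  |  -9 ]
[  0   0   5  |  15 ]
Back-substitution:
x_3 = (15) / 5 = 3
x_2 = (-9 - (-5)*(3)) / -3 = -2
x_1 = (5 - (1)*(-2) - (-6)*(3)) / -5 = -5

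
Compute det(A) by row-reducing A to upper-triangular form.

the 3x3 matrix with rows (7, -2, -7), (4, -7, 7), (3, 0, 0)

Forward elimination:
R2 <- R2 - (4/7)*R1:  [     0  -41/7     11 ]
R3 <- R3 - (3/7)*R1:  [   0  6/7    3 ]
R3 <- R3 - (-6/41)*R2:  [      0       0  189/41 ]
Upper-triangular form:
[ 7     -2      -7 ]
[ 0  -41/7      11 ]
[ 0      0  189/41 ]
det(A) = (-1)^0 * (7) * (-41/7) * (189/41) = -189  (0 row swaps -> sign +1)

det(A) = -189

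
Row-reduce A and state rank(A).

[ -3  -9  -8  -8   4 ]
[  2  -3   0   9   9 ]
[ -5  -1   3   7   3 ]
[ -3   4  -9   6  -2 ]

rank(A) = 4

Row reduction:
R2 <- R2 - (-2/3)*R1:  [     0     -9  -16/3   11/3   35/3 ]
R3 <- R3 - (5/3)*R1:  [     0     14   49/3   61/3  -11/3 ]
R4 <- R4 - (1)*R1:  [  0  13  -1  14  -6 ]
R3 <- R3 - (-14/9)*R2:  [      0       0  217/27  703/27  391/27 ]
R4 <- R4 - (-13/9)*R2:  [       0        0  -235/27   521/27   293/27 ]
R4 <- R4 - (-235/217)*R3:  [         0          0          0  10306/217   5758/217 ]
Row echelon form:
[ -3  -9      -8         -8         4 ]
[  0  -9   -16/3       11/3      35/3 ]
[  0   0  217/27     703/27    391/27 ]
[  0   0       0  10306/217  5758/217 ]
Nonzero rows / pivot columns: 4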